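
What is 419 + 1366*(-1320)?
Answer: -1802701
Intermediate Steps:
419 + 1366*(-1320) = 419 - 1803120 = -1802701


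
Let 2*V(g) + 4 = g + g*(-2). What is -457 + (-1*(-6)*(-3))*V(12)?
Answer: -313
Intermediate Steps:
V(g) = -2 - g/2 (V(g) = -2 + (g + g*(-2))/2 = -2 + (g - 2*g)/2 = -2 + (-g)/2 = -2 - g/2)
-457 + (-1*(-6)*(-3))*V(12) = -457 + (-1*(-6)*(-3))*(-2 - 1/2*12) = -457 + (6*(-3))*(-2 - 6) = -457 - 18*(-8) = -457 + 144 = -313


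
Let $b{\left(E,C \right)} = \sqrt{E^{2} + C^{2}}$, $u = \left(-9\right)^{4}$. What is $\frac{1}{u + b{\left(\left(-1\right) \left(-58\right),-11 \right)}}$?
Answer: $\frac{6561}{43043236} - \frac{\sqrt{3485}}{43043236} \approx 0.00015106$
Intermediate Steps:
$u = 6561$
$b{\left(E,C \right)} = \sqrt{C^{2} + E^{2}}$
$\frac{1}{u + b{\left(\left(-1\right) \left(-58\right),-11 \right)}} = \frac{1}{6561 + \sqrt{\left(-11\right)^{2} + \left(\left(-1\right) \left(-58\right)\right)^{2}}} = \frac{1}{6561 + \sqrt{121 + 58^{2}}} = \frac{1}{6561 + \sqrt{121 + 3364}} = \frac{1}{6561 + \sqrt{3485}}$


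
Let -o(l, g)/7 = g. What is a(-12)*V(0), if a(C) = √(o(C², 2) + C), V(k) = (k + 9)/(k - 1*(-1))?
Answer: 9*I*√26 ≈ 45.891*I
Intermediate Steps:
o(l, g) = -7*g
V(k) = (9 + k)/(1 + k) (V(k) = (9 + k)/(k + 1) = (9 + k)/(1 + k))
a(C) = √(-14 + C) (a(C) = √(-7*2 + C) = √(-14 + C))
a(-12)*V(0) = √(-14 - 12)*((9 + 0)/(1 + 0)) = √(-26)*(9/1) = (I*√26)*(1*9) = (I*√26)*9 = 9*I*√26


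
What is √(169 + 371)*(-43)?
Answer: -258*√15 ≈ -999.23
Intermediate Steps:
√(169 + 371)*(-43) = √540*(-43) = (6*√15)*(-43) = -258*√15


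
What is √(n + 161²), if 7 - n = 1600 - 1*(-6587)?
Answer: √17741 ≈ 133.20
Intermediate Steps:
n = -8180 (n = 7 - (1600 - 1*(-6587)) = 7 - (1600 + 6587) = 7 - 1*8187 = 7 - 8187 = -8180)
√(n + 161²) = √(-8180 + 161²) = √(-8180 + 25921) = √17741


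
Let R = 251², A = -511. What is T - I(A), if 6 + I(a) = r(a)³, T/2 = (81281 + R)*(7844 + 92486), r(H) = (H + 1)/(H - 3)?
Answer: 491442070160435343/16974593 ≈ 2.8952e+10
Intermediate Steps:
R = 63001
r(H) = (1 + H)/(-3 + H)
T = 28951626120 (T = 2*((81281 + 63001)*(7844 + 92486)) = 2*(144282*100330) = 2*14475813060 = 28951626120)
I(a) = -6 + (1 + a)³/(-3 + a)³ (I(a) = -6 + ((1 + a)/(-3 + a))³ = -6 + (1 + a)³/(-3 + a)³)
T - I(A) = 28951626120 - (-6 + (1 - 511)³/(-3 - 511)³) = 28951626120 - (-6 + (-510)³/(-514)³) = 28951626120 - (-6 - 132651000*(-1/135796744)) = 28951626120 - (-6 + 16581375/16974593) = 28951626120 - 1*(-85266183/16974593) = 28951626120 + 85266183/16974593 = 491442070160435343/16974593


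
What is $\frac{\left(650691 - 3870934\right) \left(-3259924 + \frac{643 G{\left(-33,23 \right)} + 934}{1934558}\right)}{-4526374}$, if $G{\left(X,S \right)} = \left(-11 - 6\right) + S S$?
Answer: $- \frac{10154250115916018203}{4378266516346} \approx -2.3192 \cdot 10^{6}$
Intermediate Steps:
$G{\left(X,S \right)} = -17 + S^{2}$
$\frac{\left(650691 - 3870934\right) \left(-3259924 + \frac{643 G{\left(-33,23 \right)} + 934}{1934558}\right)}{-4526374} = \frac{\left(650691 - 3870934\right) \left(-3259924 + \frac{643 \left(-17 + 23^{2}\right) + 934}{1934558}\right)}{-4526374} = - 3220243 \left(-3259924 + \left(643 \left(-17 + 529\right) + 934\right) \frac{1}{1934558}\right) \left(- \frac{1}{4526374}\right) = - 3220243 \left(-3259924 + \left(643 \cdot 512 + 934\right) \frac{1}{1934558}\right) \left(- \frac{1}{4526374}\right) = - 3220243 \left(-3259924 + \left(329216 + 934\right) \frac{1}{1934558}\right) \left(- \frac{1}{4526374}\right) = - 3220243 \left(-3259924 + 330150 \cdot \frac{1}{1934558}\right) \left(- \frac{1}{4526374}\right) = - 3220243 \left(-3259924 + \frac{165075}{967279}\right) \left(- \frac{1}{4526374}\right) = \left(-3220243\right) \left(- \frac{3153255861721}{967279}\right) \left(- \frac{1}{4526374}\right) = \frac{10154250115916018203}{967279} \left(- \frac{1}{4526374}\right) = - \frac{10154250115916018203}{4378266516346}$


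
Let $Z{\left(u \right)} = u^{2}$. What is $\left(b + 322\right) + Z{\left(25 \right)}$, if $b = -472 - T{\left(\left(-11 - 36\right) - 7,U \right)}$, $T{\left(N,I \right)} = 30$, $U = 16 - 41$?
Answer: $445$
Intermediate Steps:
$U = -25$
$b = -502$ ($b = -472 - 30 = -502$)
$\left(b + 322\right) + Z{\left(25 \right)} = \left(-502 + 322\right) + 25^{2} = -180 + 625 = 445$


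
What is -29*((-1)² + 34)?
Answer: -1015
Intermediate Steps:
-29*((-1)² + 34) = -29*(1 + 34) = -29*35 = -1015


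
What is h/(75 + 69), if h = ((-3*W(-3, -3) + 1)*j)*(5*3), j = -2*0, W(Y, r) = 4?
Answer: 0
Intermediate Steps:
j = 0
h = 0 (h = ((-3*4 + 1)*0)*(5*3) = ((-12 + 1)*0)*15 = -11*0*15 = 0*15 = 0)
h/(75 + 69) = 0/(75 + 69) = 0/144 = (1/144)*0 = 0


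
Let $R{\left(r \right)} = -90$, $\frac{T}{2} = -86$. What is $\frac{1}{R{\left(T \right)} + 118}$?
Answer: $\frac{1}{28} \approx 0.035714$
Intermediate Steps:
$T = -172$ ($T = 2 \left(-86\right) = -172$)
$\frac{1}{R{\left(T \right)} + 118} = \frac{1}{-90 + 118} = \frac{1}{28}$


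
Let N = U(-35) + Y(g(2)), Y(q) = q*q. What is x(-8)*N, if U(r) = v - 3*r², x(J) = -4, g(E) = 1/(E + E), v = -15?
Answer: 59039/4 ≈ 14760.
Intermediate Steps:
g(E) = 1/(2*E)
Y(q) = q²
U(r) = -15 - 3*r²
N = -59039/16 (N = (-15 - 3*(-35)²) + ((½)/2)² = (-15 - 3*1225) + ((½)*(½))² = (-15 - 3675) + (¼)² = -3690 + 1/16 = -59039/16 ≈ -3689.9)
x(-8)*N = -4*(-59039/16) = 59039/4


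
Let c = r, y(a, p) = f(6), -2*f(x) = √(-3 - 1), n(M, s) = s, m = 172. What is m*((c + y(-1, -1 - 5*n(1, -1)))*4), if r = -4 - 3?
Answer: -4816 - 688*I ≈ -4816.0 - 688.0*I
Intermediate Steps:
f(x) = -I (f(x) = -√(-3 - 1)/2 = -I)
y(a, p) = -I
r = -7
c = -7
m*((c + y(-1, -1 - 5*n(1, -1)))*4) = 172*((-7 - I)*4) = 172*(-28 - 4*I) = -4816 - 688*I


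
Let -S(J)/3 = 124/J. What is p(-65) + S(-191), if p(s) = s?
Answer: -12043/191 ≈ -63.052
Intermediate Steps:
S(J) = -372/J
p(-65) + S(-191) = -65 - 372/(-191) = -65 - 372*(-1/191) = -65 + 372/191 = -12043/191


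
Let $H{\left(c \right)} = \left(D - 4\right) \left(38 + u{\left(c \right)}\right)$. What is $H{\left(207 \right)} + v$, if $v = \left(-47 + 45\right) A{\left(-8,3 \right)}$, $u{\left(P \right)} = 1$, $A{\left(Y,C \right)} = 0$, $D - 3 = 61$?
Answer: $2340$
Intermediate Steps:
$D = 64$ ($D = 3 + 61 = 64$)
$H{\left(c \right)} = 2340$ ($H{\left(c \right)} = \left(64 - 4\right) \left(38 + 1\right) = 60 \cdot 39 = 2340$)
$v = 0$ ($v = \left(-47 + 45\right) 0 = \left(-2\right) 0 = 0$)
$H{\left(207 \right)} + v = 2340 + 0 = 2340$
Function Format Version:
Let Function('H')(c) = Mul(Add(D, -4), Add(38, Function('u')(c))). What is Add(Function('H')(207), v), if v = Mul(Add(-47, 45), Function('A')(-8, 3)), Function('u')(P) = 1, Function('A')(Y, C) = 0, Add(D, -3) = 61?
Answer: 2340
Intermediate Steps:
D = 64 (D = Add(3, 61) = 64)
Function('H')(c) = 2340 (Function('H')(c) = Mul(Add(64, -4), Add(38, 1)) = Mul(60, 39) = 2340)
v = 0 (v = Mul(Add(-47, 45), 0) = Mul(-2, 0) = 0)
Add(Function('H')(207), v) = Add(2340, 0) = 2340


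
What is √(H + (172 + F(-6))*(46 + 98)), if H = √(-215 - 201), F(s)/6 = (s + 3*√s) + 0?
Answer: 2*√(4896 + I*√26 + 648*I*√6) ≈ 141.74 + 22.47*I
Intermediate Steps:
F(s) = 6*s + 18*√s (F(s) = 6*((s + 3*√s) + 0) = 6*(s + 3*√s) = 6*s + 18*√s)
H = 4*I*√26 (H = √(-416) = 4*I*√26 ≈ 20.396*I)
√(H + (172 + F(-6))*(46 + 98)) = √(4*I*√26 + (172 + (6*(-6) + 18*√(-6)))*(46 + 98)) = √(4*I*√26 + (172 + (-36 + 18*(I*√6)))*144) = √(4*I*√26 + (172 + (-36 + 18*I*√6))*144) = √(4*I*√26 + (136 + 18*I*√6)*144) = √(4*I*√26 + (19584 + 2592*I*√6)) = √(19584 + 4*I*√26 + 2592*I*√6)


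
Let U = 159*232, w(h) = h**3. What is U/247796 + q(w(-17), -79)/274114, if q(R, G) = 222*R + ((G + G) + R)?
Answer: -65353171085/16981088186 ≈ -3.8486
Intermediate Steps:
q(R, G) = 2*G + 223*R (q(R, G) = 222*R + (2*G + R) = 222*R + (R + 2*G) = 2*G + 223*R)
U = 36888
U/247796 + q(w(-17), -79)/274114 = 36888/247796 + (2*(-79) + 223*(-17)**3)/274114 = 36888*(1/247796) + (-158 + 223*(-4913))*(1/274114) = 9222/61949 + (-158 - 1095599)*(1/274114) = 9222/61949 - 1095757*1/274114 = 9222/61949 - 1095757/274114 = -65353171085/16981088186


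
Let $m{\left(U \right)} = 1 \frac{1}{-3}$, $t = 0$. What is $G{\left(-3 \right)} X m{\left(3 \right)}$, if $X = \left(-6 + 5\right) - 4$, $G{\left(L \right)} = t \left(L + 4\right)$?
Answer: $0$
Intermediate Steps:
$m{\left(U \right)} = - \frac{1}{3}$ ($m{\left(U \right)} = 1 \left(- \frac{1}{3}\right) = - \frac{1}{3}$)
$G{\left(L \right)} = 0$ ($G{\left(L \right)} = 0 \left(L + 4\right) = 0 \left(4 + L\right) = 0$)
$X = -5$ ($X = -1 - 4 = -5$)
$G{\left(-3 \right)} X m{\left(3 \right)} = 0 \left(-5\right) \left(- \frac{1}{3}\right) = 0 \left(- \frac{1}{3}\right) = 0$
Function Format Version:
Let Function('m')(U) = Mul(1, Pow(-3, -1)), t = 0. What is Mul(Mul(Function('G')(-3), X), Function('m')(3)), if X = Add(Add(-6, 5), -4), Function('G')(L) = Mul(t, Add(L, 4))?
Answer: 0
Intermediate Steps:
Function('m')(U) = Rational(-1, 3) (Function('m')(U) = Mul(1, Rational(-1, 3)) = Rational(-1, 3))
Function('G')(L) = 0 (Function('G')(L) = Mul(0, Add(L, 4)) = Mul(0, Add(4, L)) = 0)
X = -5 (X = Add(-1, -4) = -5)
Mul(Mul(Function('G')(-3), X), Function('m')(3)) = Mul(Mul(0, -5), Rational(-1, 3)) = Mul(0, Rational(-1, 3)) = 0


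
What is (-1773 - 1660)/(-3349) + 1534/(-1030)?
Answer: -800688/1724735 ≈ -0.46424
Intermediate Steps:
(-1773 - 1660)/(-3349) + 1534/(-1030) = -3433*(-1/3349) + 1534*(-1/1030) = 3433/3349 - 767/515 = -800688/1724735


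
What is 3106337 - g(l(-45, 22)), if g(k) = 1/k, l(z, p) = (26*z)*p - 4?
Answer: 79969539729/25744 ≈ 3.1063e+6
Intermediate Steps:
l(z, p) = -4 + 26*p*z (l(z, p) = 26*p*z - 4 = -4 + 26*p*z)
3106337 - g(l(-45, 22)) = 3106337 - 1/(-4 + 26*22*(-45)) = 3106337 - 1/(-4 - 25740) = 3106337 - 1/(-25744) = 3106337 - 1*(-1/25744) = 3106337 + 1/25744 = 79969539729/25744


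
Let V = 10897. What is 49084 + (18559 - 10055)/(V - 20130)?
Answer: 453184068/9233 ≈ 49083.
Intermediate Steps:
49084 + (18559 - 10055)/(V - 20130) = 49084 + (18559 - 10055)/(10897 - 20130) = 49084 + 8504/(-9233) = 49084 + 8504*(-1/9233) = 49084 - 8504/9233 = 453184068/9233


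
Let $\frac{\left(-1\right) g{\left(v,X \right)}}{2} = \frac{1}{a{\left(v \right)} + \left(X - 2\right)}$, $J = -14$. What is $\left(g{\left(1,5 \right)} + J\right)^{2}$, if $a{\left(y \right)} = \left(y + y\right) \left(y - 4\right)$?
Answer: $\frac{1600}{9} \approx 177.78$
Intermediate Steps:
$a{\left(y \right)} = 2 y \left(-4 + y\right)$
$g{\left(v,X \right)} = - \frac{2}{-2 + X + 2 v \left(-4 + v\right)}$ ($g{\left(v,X \right)} = - \frac{2}{2 v \left(-4 + v\right) + \left(X - 2\right)} = - \frac{2}{2 v \left(-4 + v\right) + \left(-2 + X\right)} = - \frac{2}{-2 + X + 2 v \left(-4 + v\right)}$)
$\left(g{\left(1,5 \right)} + J\right)^{2} = \left(- \frac{2}{-2 + 5 + 2 \cdot 1 \left(-4 + 1\right)} - 14\right)^{2} = \left(- \frac{2}{-2 + 5 + 2 \cdot 1 \left(-3\right)} - 14\right)^{2} = \left(- \frac{2}{-2 + 5 - 6} - 14\right)^{2} = \left(- \frac{2}{-3} - 14\right)^{2} = \left(\left(-2\right) \left(- \frac{1}{3}\right) - 14\right)^{2} = \left(\frac{2}{3} - 14\right)^{2} = \left(- \frac{40}{3}\right)^{2} = \frac{1600}{9}$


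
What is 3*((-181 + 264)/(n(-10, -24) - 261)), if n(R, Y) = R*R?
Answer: -249/161 ≈ -1.5466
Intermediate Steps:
n(R, Y) = R**2
3*((-181 + 264)/(n(-10, -24) - 261)) = 3*((-181 + 264)/((-10)**2 - 261)) = 3*(83/(100 - 261)) = 3*(83/(-161)) = 3*(83*(-1/161)) = 3*(-83/161) = -249/161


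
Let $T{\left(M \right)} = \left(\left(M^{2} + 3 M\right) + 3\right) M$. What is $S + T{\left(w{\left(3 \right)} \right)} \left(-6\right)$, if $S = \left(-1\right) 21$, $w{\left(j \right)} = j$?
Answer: $-399$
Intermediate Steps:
$S = -21$
$T{\left(M \right)} = M \left(3 + M^{2} + 3 M\right)$ ($T{\left(M \right)} = \left(3 + M^{2} + 3 M\right) M = M \left(3 + M^{2} + 3 M\right)$)
$S + T{\left(w{\left(3 \right)} \right)} \left(-6\right) = -21 + 3 \left(3 + 3^{2} + 3 \cdot 3\right) \left(-6\right) = -21 + 3 \left(3 + 9 + 9\right) \left(-6\right) = -21 + 3 \cdot 21 \left(-6\right) = -21 + 63 \left(-6\right) = -21 - 378 = -399$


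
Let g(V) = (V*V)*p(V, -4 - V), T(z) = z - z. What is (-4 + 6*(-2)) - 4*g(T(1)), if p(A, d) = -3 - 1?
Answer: -16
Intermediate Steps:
p(A, d) = -4
T(z) = 0
g(V) = -4*V² (g(V) = (V*V)*(-4) = V²*(-4) = -4*V²)
(-4 + 6*(-2)) - 4*g(T(1)) = (-4 + 6*(-2)) - (-16)*0² = (-4 - 12) - (-16)*0 = -16 - 4*0 = -16 + 0 = -16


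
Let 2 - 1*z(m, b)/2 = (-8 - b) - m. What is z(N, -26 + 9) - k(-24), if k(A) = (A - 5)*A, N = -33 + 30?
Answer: -716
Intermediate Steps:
N = -3
k(A) = A*(-5 + A) (k(A) = (-5 + A)*A = A*(-5 + A))
z(m, b) = 20 + 2*b + 2*m (z(m, b) = 4 - 2*((-8 - b) - m) = 4 - 2*(-8 - b - m) = 4 + (16 + 2*b + 2*m) = 20 + 2*b + 2*m)
z(N, -26 + 9) - k(-24) = (20 + 2*(-26 + 9) + 2*(-3)) - (-24)*(-5 - 24) = (20 + 2*(-17) - 6) - (-24)*(-29) = (20 - 34 - 6) - 1*696 = -20 - 696 = -716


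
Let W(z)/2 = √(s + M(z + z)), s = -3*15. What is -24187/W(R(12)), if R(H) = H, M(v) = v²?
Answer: -24187*√59/354 ≈ -524.81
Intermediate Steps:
s = -45
W(z) = 2*√(-45 + 4*z²) (W(z) = 2*√(-45 + (z + z)²) = 2*√(-45 + (2*z)²) = 2*√(-45 + 4*z²))
-24187/W(R(12)) = -24187*1/(2*√(-45 + 4*12²)) = -24187*1/(2*√(-45 + 4*144)) = -24187*1/(2*√(-45 + 576)) = -24187*√59/354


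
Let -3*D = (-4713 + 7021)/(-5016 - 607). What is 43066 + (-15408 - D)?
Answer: 466560494/16869 ≈ 27658.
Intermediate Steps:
D = 2308/16869 (D = -(-4713 + 7021)/(3*(-5016 - 607)) = -2308/(3*(-5623)) = -2308*(-1)/(3*5623) = -⅓*(-2308/5623) = 2308/16869 ≈ 0.13682)
43066 + (-15408 - D) = 43066 + (-15408 - 1*2308/16869) = 43066 + (-15408 - 2308/16869) = 43066 - 259919860/16869 = 466560494/16869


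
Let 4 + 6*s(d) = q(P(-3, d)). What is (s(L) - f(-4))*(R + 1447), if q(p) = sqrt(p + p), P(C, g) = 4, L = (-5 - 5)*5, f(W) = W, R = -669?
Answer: 7780/3 + 778*sqrt(2)/3 ≈ 2960.1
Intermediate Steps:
L = -50 (L = -10*5 = -50)
q(p) = sqrt(2)*sqrt(p) (q(p) = sqrt(2*p) = sqrt(2)*sqrt(p))
s(d) = -2/3 + sqrt(2)/3 (s(d) = -2/3 + (sqrt(2)*sqrt(4))/6 = -2/3 + (sqrt(2)*2)/6 = -2/3 + (2*sqrt(2))/6 = -2/3 + sqrt(2)/3)
(s(L) - f(-4))*(R + 1447) = ((-2/3 + sqrt(2)/3) - 1*(-4))*(-669 + 1447) = ((-2/3 + sqrt(2)/3) + 4)*778 = (10/3 + sqrt(2)/3)*778 = 7780/3 + 778*sqrt(2)/3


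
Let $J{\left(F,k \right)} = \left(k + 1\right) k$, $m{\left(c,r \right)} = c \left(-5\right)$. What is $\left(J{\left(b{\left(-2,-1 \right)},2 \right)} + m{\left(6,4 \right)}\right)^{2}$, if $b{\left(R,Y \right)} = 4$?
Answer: $576$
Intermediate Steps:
$m{\left(c,r \right)} = - 5 c$
$J{\left(F,k \right)} = k \left(1 + k\right)$ ($J{\left(F,k \right)} = \left(1 + k\right) k = k \left(1 + k\right)$)
$\left(J{\left(b{\left(-2,-1 \right)},2 \right)} + m{\left(6,4 \right)}\right)^{2} = \left(2 \left(1 + 2\right) - 30\right)^{2} = \left(2 \cdot 3 - 30\right)^{2} = \left(6 - 30\right)^{2} = \left(-24\right)^{2} = 576$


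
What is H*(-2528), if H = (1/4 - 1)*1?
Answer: 1896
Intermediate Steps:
H = -¾ (H = (¼ - 1)*1 = -¾*1 = -¾ ≈ -0.75000)
H*(-2528) = -¾*(-2528) = 1896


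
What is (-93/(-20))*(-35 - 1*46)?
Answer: -7533/20 ≈ -376.65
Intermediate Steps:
(-93/(-20))*(-35 - 1*46) = (-93*(-1)/20)*(-35 - 46) = -31*(-3/20)*(-81) = (93/20)*(-81) = -7533/20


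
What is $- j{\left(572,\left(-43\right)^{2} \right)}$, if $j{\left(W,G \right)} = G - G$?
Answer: $0$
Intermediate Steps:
$j{\left(W,G \right)} = 0$
$- j{\left(572,\left(-43\right)^{2} \right)} = \left(-1\right) 0 = 0$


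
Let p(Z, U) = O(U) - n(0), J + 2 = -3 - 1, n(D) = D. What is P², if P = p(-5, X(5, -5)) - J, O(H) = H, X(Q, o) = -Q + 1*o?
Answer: 16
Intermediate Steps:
X(Q, o) = o - Q (X(Q, o) = -Q + o = o - Q)
J = -6 (J = -2 + (-3 - 1) = -2 - 4 = -6)
p(Z, U) = U (p(Z, U) = U - 1*0 = U + 0 = U)
P = -4 (P = (-5 - 1*5) - 1*(-6) = (-5 - 5) + 6 = -10 + 6 = -4)
P² = (-4)² = 16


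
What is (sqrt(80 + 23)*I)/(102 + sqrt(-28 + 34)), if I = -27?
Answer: -459*sqrt(103)/1733 + 9*sqrt(618)/3466 ≈ -2.6235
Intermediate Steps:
(sqrt(80 + 23)*I)/(102 + sqrt(-28 + 34)) = (sqrt(80 + 23)*(-27))/(102 + sqrt(-28 + 34)) = (sqrt(103)*(-27))/(102 + sqrt(6)) = (-27*sqrt(103))/(102 + sqrt(6)) = -27*sqrt(103)/(102 + sqrt(6))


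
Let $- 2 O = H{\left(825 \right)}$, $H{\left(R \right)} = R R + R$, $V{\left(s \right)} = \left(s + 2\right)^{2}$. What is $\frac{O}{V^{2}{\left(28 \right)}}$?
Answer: $- \frac{4543}{10800} \approx -0.42065$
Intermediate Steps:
$V{\left(s \right)} = \left(2 + s\right)^{2}$
$H{\left(R \right)} = R + R^{2}$ ($H{\left(R \right)} = R^{2} + R = R + R^{2}$)
$O = -340725$ ($O = - \frac{825 \left(1 + 825\right)}{2} = - \frac{825 \cdot 826}{2} = \left(- \frac{1}{2}\right) 681450 = -340725$)
$\frac{O}{V^{2}{\left(28 \right)}} = - \frac{340725}{\left(\left(2 + 28\right)^{2}\right)^{2}} = - \frac{340725}{\left(30^{2}\right)^{2}} = - \frac{340725}{900^{2}} = - \frac{340725}{810000} = \left(-340725\right) \frac{1}{810000} = - \frac{4543}{10800}$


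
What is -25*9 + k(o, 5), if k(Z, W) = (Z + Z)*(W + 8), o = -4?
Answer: -329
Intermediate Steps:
k(Z, W) = 2*Z*(8 + W) (k(Z, W) = (2*Z)*(8 + W) = 2*Z*(8 + W))
-25*9 + k(o, 5) = -25*9 + 2*(-4)*(8 + 5) = -225 + 2*(-4)*13 = -225 - 104 = -329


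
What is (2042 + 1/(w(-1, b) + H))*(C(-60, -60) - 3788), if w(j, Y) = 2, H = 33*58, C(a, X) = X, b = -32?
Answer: -3763799026/479 ≈ -7.8576e+6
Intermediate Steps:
H = 1914
(2042 + 1/(w(-1, b) + H))*(C(-60, -60) - 3788) = (2042 + 1/(2 + 1914))*(-60 - 3788) = (2042 + 1/1916)*(-3848) = (3912473/1916)*(-3848) = -3763799026/479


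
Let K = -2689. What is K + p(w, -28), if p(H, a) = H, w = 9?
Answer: -2680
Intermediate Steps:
K + p(w, -28) = -2689 + 9 = -2680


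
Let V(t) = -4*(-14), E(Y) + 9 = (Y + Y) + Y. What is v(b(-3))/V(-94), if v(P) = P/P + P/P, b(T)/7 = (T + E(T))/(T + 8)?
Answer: 1/28 ≈ 0.035714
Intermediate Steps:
E(Y) = -9 + 3*Y (E(Y) = -9 + ((Y + Y) + Y) = -9 + (2*Y + Y) = -9 + 3*Y)
b(T) = 7*(-9 + 4*T)/(8 + T) (b(T) = 7*((T + (-9 + 3*T))/(T + 8)) = 7*((-9 + 4*T)/(8 + T)) = 7*(-9 + 4*T)/(8 + T))
V(t) = 56
v(P) = 2 (v(P) = 1 + 1 = 2)
v(b(-3))/V(-94) = 2/56 = 2*(1/56) = 1/28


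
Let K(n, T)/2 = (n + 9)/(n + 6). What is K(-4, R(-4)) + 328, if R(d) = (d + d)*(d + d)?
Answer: 333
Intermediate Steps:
R(d) = 4*d**2 (R(d) = (2*d)*(2*d) = 4*d**2)
K(n, T) = 2*(9 + n)/(6 + n) (K(n, T) = 2*((n + 9)/(n + 6)) = 2*((9 + n)/(6 + n)) = 2*(9 + n)/(6 + n))
K(-4, R(-4)) + 328 = 2*(9 - 4)/(6 - 4) + 328 = 2*5/2 + 328 = 2*(1/2)*5 + 328 = 5 + 328 = 333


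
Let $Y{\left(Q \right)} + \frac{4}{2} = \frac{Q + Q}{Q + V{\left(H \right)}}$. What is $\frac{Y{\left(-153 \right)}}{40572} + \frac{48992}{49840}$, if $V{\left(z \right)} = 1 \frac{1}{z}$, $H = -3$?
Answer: $\frac{816378103}{830508840} \approx 0.98299$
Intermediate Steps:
$V{\left(z \right)} = \frac{1}{z}$
$Y{\left(Q \right)} = -2 + \frac{2 Q}{- \frac{1}{3} + Q}$ ($Y{\left(Q \right)} = -2 + \frac{Q + Q}{Q + \frac{1}{-3}} = -2 + \frac{2 Q}{Q - \frac{1}{3}} = -2 + \frac{2 Q}{- \frac{1}{3} + Q}$)
$\frac{Y{\left(-153 \right)}}{40572} + \frac{48992}{49840} = \frac{2 \frac{1}{-1 + 3 \left(-153\right)}}{40572} + \frac{48992}{49840} = \frac{2}{-1 - 459} \cdot \frac{1}{40572} + 48992 \cdot \frac{1}{49840} = \frac{2}{-460} \cdot \frac{1}{40572} + \frac{3062}{3115} = 2 \left(- \frac{1}{460}\right) \frac{1}{40572} + \frac{3062}{3115} = \left(- \frac{1}{230}\right) \frac{1}{40572} + \frac{3062}{3115} = - \frac{1}{9331560} + \frac{3062}{3115} = \frac{816378103}{830508840}$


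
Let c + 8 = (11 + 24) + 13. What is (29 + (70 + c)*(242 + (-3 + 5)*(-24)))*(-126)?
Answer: -2692494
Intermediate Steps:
c = 40 (c = -8 + ((11 + 24) + 13) = -8 + (35 + 13) = -8 + 48 = 40)
(29 + (70 + c)*(242 + (-3 + 5)*(-24)))*(-126) = (29 + (70 + 40)*(242 + (-3 + 5)*(-24)))*(-126) = (29 + 110*(242 + 2*(-24)))*(-126) = (29 + 110*(242 - 48))*(-126) = (29 + 110*194)*(-126) = (29 + 21340)*(-126) = 21369*(-126) = -2692494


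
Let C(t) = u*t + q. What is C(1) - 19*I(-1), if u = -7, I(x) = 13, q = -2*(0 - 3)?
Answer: -248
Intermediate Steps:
q = 6 (q = -2*(-3) = 6)
C(t) = 6 - 7*t (C(t) = -7*t + 6 = 6 - 7*t)
C(1) - 19*I(-1) = (6 - 7*1) - 19*13 = (6 - 7) - 247 = -1 - 247 = -248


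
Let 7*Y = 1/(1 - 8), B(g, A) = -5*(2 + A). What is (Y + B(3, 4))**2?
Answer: 2163841/2401 ≈ 901.22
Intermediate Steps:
B(g, A) = -10 - 5*A
Y = -1/49 (Y = 1/(7*(1 - 8)) = (1/7)/(-7) = (1/7)*(-1/7) = -1/49 ≈ -0.020408)
(Y + B(3, 4))**2 = (-1/49 + (-10 - 5*4))**2 = (-1/49 + (-10 - 20))**2 = (-1/49 - 30)**2 = (-1471/49)**2 = 2163841/2401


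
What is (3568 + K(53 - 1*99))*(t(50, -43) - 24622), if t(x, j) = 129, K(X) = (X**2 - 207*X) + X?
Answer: -371313880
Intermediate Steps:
K(X) = X**2 - 206*X
(3568 + K(53 - 1*99))*(t(50, -43) - 24622) = (3568 + (53 - 1*99)*(-206 + (53 - 1*99)))*(129 - 24622) = (3568 + (53 - 99)*(-206 + (53 - 99)))*(-24493) = (3568 - 46*(-206 - 46))*(-24493) = (3568 - 46*(-252))*(-24493) = (3568 + 11592)*(-24493) = 15160*(-24493) = -371313880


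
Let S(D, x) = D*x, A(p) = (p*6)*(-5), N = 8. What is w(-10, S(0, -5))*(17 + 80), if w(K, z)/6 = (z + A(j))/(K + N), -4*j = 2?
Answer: -4365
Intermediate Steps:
j = -½ (j = -¼*2 = -½ ≈ -0.50000)
A(p) = -30*p (A(p) = (6*p)*(-5) = -30*p)
w(K, z) = 6*(15 + z)/(8 + K) (w(K, z) = 6*((z - 30*(-½))/(K + 8)) = 6*((z + 15)/(8 + K)) = 6*((15 + z)/(8 + K)) = 6*(15 + z)/(8 + K))
w(-10, S(0, -5))*(17 + 80) = (6*(15 + 0*(-5))/(8 - 10))*(17 + 80) = (6*(15 + 0)/(-2))*97 = (6*(-½)*15)*97 = -45*97 = -4365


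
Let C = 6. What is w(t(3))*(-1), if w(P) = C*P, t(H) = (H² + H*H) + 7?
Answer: -150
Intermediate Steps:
t(H) = 7 + 2*H² (t(H) = (H² + H²) + 7 = 2*H² + 7 = 7 + 2*H²)
w(P) = 6*P
w(t(3))*(-1) = (6*(7 + 2*3²))*(-1) = (6*(7 + 2*9))*(-1) = (6*(7 + 18))*(-1) = (6*25)*(-1) = 150*(-1) = -150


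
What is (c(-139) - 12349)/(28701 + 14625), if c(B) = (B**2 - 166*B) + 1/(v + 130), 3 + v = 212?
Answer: 10185595/14687514 ≈ 0.69349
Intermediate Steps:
v = 209 (v = -3 + 212 = 209)
c(B) = 1/339 + B**2 - 166*B (c(B) = (B**2 - 166*B) + 1/(209 + 130) = (B**2 - 166*B) + 1/339 = 1/339 + B**2 - 166*B)
(c(-139) - 12349)/(28701 + 14625) = ((1/339 + (-139)**2 - 166*(-139)) - 12349)/(28701 + 14625) = ((1/339 + 19321 + 23074) - 12349)/43326 = (14371906/339 - 12349)*(1/43326) = (10185595/339)*(1/43326) = 10185595/14687514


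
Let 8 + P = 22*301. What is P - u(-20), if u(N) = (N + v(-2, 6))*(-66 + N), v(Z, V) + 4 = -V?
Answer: 4034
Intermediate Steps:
v(Z, V) = -4 - V
u(N) = (-66 + N)*(-10 + N) (u(N) = (N + (-4 - 1*6))*(-66 + N) = (N + (-4 - 6))*(-66 + N) = (N - 10)*(-66 + N) = (-10 + N)*(-66 + N) = (-66 + N)*(-10 + N))
P = 6614 (P = -8 + 22*301 = -8 + 6622 = 6614)
P - u(-20) = 6614 - (660 + (-20)² - 76*(-20)) = 6614 - (660 + 400 + 1520) = 6614 - 1*2580 = 6614 - 2580 = 4034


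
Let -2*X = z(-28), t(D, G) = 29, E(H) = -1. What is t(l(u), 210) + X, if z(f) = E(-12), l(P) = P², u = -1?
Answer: 59/2 ≈ 29.500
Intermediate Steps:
z(f) = -1
X = ½ (X = -½*(-1) = ½ ≈ 0.50000)
t(l(u), 210) + X = 29 + ½ = 59/2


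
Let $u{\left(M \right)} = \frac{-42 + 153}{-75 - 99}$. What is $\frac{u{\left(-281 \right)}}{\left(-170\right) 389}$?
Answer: $\frac{37}{3835540} \approx 9.6466 \cdot 10^{-6}$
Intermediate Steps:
$u{\left(M \right)} = - \frac{37}{58}$ ($u{\left(M \right)} = \frac{111}{-174} = 111 \left(- \frac{1}{174}\right) = - \frac{37}{58}$)
$\frac{u{\left(-281 \right)}}{\left(-170\right) 389} = - \frac{37}{58 \left(\left(-170\right) 389\right)} = - \frac{37}{58 \left(-66130\right)} = \left(- \frac{37}{58}\right) \left(- \frac{1}{66130}\right) = \frac{37}{3835540}$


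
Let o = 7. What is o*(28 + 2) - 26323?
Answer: -26113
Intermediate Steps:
o*(28 + 2) - 26323 = 7*(28 + 2) - 26323 = 7*30 - 26323 = 210 - 26323 = -26113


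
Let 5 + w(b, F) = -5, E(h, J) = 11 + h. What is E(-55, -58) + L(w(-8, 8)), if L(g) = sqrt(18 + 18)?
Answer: -38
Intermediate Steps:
w(b, F) = -10 (w(b, F) = -5 - 5 = -10)
L(g) = 6 (L(g) = sqrt(36) = 6)
E(-55, -58) + L(w(-8, 8)) = (11 - 55) + 6 = -44 + 6 = -38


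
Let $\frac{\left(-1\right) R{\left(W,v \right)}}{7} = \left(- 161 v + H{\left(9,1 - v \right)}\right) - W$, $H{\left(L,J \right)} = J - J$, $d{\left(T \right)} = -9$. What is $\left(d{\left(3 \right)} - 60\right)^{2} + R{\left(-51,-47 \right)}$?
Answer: $-48565$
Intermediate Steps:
$H{\left(L,J \right)} = 0$
$R{\left(W,v \right)} = 7 W + 1127 v$ ($R{\left(W,v \right)} = - 7 \left(\left(- 161 v + 0\right) - W\right) = - 7 \left(- 161 v - W\right) = - 7 \left(- W - 161 v\right) = 7 W + 1127 v$)
$\left(d{\left(3 \right)} - 60\right)^{2} + R{\left(-51,-47 \right)} = \left(-9 - 60\right)^{2} + \left(7 \left(-51\right) + 1127 \left(-47\right)\right) = \left(-69\right)^{2} - 53326 = 4761 - 53326 = -48565$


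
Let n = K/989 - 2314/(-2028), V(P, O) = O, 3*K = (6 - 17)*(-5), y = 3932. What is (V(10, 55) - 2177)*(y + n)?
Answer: -107306638165/12857 ≈ -8.3462e+6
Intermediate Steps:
K = 55/3 (K = ((6 - 17)*(-5))/3 = (-11*(-5))/3 = (⅓)*55 = 55/3 ≈ 18.333)
n = 29817/25714 (n = (55/3)/989 - 2314/(-2028) = (55/3)*(1/989) - 2314*(-1/2028) = 55/2967 + 89/78 = 29817/25714 ≈ 1.1596)
(V(10, 55) - 2177)*(y + n) = (55 - 2177)*(3932 + 29817/25714) = -2122*101137265/25714 = -107306638165/12857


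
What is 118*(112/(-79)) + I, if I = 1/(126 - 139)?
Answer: -171887/1027 ≈ -167.37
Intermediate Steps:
I = -1/13 (I = 1/(-13) = -1/13 ≈ -0.076923)
118*(112/(-79)) + I = 118*(112/(-79)) - 1/13 = 118*(112*(-1/79)) - 1/13 = 118*(-112/79) - 1/13 = -13216/79 - 1/13 = -171887/1027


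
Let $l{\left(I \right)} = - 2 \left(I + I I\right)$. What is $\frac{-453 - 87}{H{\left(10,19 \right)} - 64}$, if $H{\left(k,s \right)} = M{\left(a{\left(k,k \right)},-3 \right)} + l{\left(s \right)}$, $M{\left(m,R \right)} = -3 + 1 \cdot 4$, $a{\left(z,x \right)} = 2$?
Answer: $\frac{540}{823} \approx 0.65614$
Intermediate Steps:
$l{\left(I \right)} = - 2 I - 2 I^{2}$ ($l{\left(I \right)} = - 2 \left(I + I^{2}\right) = - 2 I - 2 I^{2}$)
$M{\left(m,R \right)} = 1$ ($M{\left(m,R \right)} = -3 + 4 = 1$)
$H{\left(k,s \right)} = 1 - 2 s \left(1 + s\right)$
$\frac{-453 - 87}{H{\left(10,19 \right)} - 64} = \frac{-453 - 87}{\left(1 - 38 \left(1 + 19\right)\right) - 64} = - \frac{540}{\left(1 - 38 \cdot 20\right) - 64} = - \frac{540}{\left(1 - 760\right) - 64} = - \frac{540}{-759 - 64} = - \frac{540}{-823} = \left(-540\right) \left(- \frac{1}{823}\right) = \frac{540}{823}$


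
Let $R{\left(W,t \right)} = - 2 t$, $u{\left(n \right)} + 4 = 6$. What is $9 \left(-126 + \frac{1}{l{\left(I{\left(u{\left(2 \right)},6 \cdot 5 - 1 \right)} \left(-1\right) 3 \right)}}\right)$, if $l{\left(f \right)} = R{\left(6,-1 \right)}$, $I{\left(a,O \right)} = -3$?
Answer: $- \frac{2259}{2} \approx -1129.5$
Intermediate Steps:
$u{\left(n \right)} = 2$ ($u{\left(n \right)} = -4 + 6 = 2$)
$l{\left(f \right)} = 2$ ($l{\left(f \right)} = \left(-2\right) \left(-1\right) = 2$)
$9 \left(-126 + \frac{1}{l{\left(I{\left(u{\left(2 \right)},6 \cdot 5 - 1 \right)} \left(-1\right) 3 \right)}}\right) = 9 \left(-126 + \frac{1}{2}\right) = 9 \left(- \frac{251}{2}\right) = - \frac{2259}{2}$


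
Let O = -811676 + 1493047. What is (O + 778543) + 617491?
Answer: 2077405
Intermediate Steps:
O = 681371
(O + 778543) + 617491 = (681371 + 778543) + 617491 = 1459914 + 617491 = 2077405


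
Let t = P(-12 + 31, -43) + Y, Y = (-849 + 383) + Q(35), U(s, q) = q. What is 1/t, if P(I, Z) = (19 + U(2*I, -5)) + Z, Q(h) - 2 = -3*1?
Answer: -1/496 ≈ -0.0020161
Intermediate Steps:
Q(h) = -1 (Q(h) = 2 - 3*1 = 2 - 3 = -1)
Y = -467 (Y = (-849 + 383) - 1 = -466 - 1 = -467)
P(I, Z) = 14 + Z (P(I, Z) = (19 - 5) + Z = 14 + Z)
t = -496 (t = (14 - 43) - 467 = -29 - 467 = -496)
1/t = 1/(-496) = -1/496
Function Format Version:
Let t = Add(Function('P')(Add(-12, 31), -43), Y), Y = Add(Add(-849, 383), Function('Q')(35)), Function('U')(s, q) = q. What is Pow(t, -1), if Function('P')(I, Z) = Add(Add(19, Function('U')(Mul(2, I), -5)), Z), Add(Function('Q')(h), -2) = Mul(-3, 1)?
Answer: Rational(-1, 496) ≈ -0.0020161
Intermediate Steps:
Function('Q')(h) = -1 (Function('Q')(h) = Add(2, Mul(-3, 1)) = Add(2, -3) = -1)
Y = -467 (Y = Add(Add(-849, 383), -1) = Add(-466, -1) = -467)
Function('P')(I, Z) = Add(14, Z) (Function('P')(I, Z) = Add(Add(19, -5), Z) = Add(14, Z))
t = -496 (t = Add(Add(14, -43), -467) = Add(-29, -467) = -496)
Pow(t, -1) = Pow(-496, -1) = Rational(-1, 496)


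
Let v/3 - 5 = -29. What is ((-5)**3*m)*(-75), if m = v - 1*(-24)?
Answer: -450000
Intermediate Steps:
v = -72 (v = 15 + 3*(-29) = 15 - 87 = -72)
m = -48 (m = -72 - 1*(-24) = -72 + 24 = -48)
((-5)**3*m)*(-75) = ((-5)**3*(-48))*(-75) = -125*(-48)*(-75) = 6000*(-75) = -450000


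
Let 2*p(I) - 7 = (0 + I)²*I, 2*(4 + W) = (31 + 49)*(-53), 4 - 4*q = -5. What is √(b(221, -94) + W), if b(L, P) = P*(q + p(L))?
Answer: I*√2029256526/2 ≈ 22524.0*I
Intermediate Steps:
q = 9/4 (q = 1 - ¼*(-5) = 1 + 5/4 = 9/4 ≈ 2.2500)
W = -2124 (W = -4 + ((31 + 49)*(-53))/2 = -4 + (80*(-53))/2 = -4 + (½)*(-4240) = -4 - 2120 = -2124)
p(I) = 7/2 + I³/2 (p(I) = 7/2 + ((0 + I)²*I)/2 = 7/2 + (I²*I)/2 = 7/2 + I³/2)
b(L, P) = P*(23/4 + L³/2) (b(L, P) = P*(9/4 + (7/2 + L³/2)) = P*(23/4 + L³/2))
√(b(221, -94) + W) = √((¼)*(-94)*(23 + 2*221³) - 2124) = √((¼)*(-94)*(23 + 2*10793861) - 2124) = √((¼)*(-94)*(23 + 21587722) - 2124) = √((¼)*(-94)*21587745 - 2124) = √(-1014624015/2 - 2124) = √(-1014628263/2) = I*√2029256526/2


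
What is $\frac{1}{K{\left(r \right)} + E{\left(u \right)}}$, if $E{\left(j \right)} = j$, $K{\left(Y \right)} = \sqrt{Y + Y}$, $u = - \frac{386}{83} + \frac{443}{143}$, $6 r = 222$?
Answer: $\frac{218733801}{10084985873} + \frac{140873161 \sqrt{74}}{10084985873} \approx 0.14185$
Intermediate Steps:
$r = 37$ ($r = \frac{1}{6} \cdot 222 = 37$)
$u = - \frac{18429}{11869}$ ($u = \left(-386\right) \frac{1}{83} + 443 \cdot \frac{1}{143} = - \frac{386}{83} + \frac{443}{143} = - \frac{18429}{11869} \approx -1.5527$)
$K{\left(Y \right)} = \sqrt{2} \sqrt{Y}$ ($K{\left(Y \right)} = \sqrt{2 Y} = \sqrt{2} \sqrt{Y}$)
$\frac{1}{K{\left(r \right)} + E{\left(u \right)}} = \frac{1}{\sqrt{2} \sqrt{37} - \frac{18429}{11869}} = \frac{1}{\sqrt{74} - \frac{18429}{11869}} = \frac{1}{- \frac{18429}{11869} + \sqrt{74}}$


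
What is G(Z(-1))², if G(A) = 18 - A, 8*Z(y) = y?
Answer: 21025/64 ≈ 328.52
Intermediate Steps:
Z(y) = y/8
G(Z(-1))² = (18 - (-1)/8)² = (18 - 1*(-⅛))² = (18 + ⅛)² = (145/8)² = 21025/64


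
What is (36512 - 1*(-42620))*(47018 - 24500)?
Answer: 1781894376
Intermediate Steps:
(36512 - 1*(-42620))*(47018 - 24500) = (36512 + 42620)*22518 = 79132*22518 = 1781894376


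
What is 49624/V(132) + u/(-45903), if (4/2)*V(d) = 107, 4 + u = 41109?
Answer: 42536287/45903 ≈ 926.66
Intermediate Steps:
u = 41105 (u = -4 + 41109 = 41105)
V(d) = 107/2 (V(d) = (½)*107 = 107/2)
49624/V(132) + u/(-45903) = 49624/(107/2) + 41105/(-45903) = 49624*(2/107) + 41105*(-1/45903) = 99248/107 - 41105/45903 = 42536287/45903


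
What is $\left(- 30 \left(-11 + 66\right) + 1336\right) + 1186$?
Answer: $872$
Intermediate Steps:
$\left(- 30 \left(-11 + 66\right) + 1336\right) + 1186 = \left(\left(-30\right) 55 + 1336\right) + 1186 = \left(-1650 + 1336\right) + 1186 = -314 + 1186 = 872$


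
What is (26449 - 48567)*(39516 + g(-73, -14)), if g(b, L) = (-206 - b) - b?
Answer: -872687808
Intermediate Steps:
g(b, L) = -206 - 2*b
(26449 - 48567)*(39516 + g(-73, -14)) = (26449 - 48567)*(39516 + (-206 - 2*(-73))) = -22118*(39516 + (-206 + 146)) = -22118*(39516 - 60) = -22118*39456 = -872687808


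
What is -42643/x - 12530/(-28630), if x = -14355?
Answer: 20010532/5871195 ≈ 3.4083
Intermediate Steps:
-42643/x - 12530/(-28630) = -42643/(-14355) - 12530/(-28630) = -42643*(-1/14355) - 12530*(-1/28630) = 42643/14355 + 179/409 = 20010532/5871195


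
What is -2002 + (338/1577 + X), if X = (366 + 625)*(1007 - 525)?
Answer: 750116158/1577 ≈ 4.7566e+5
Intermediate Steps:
X = 477662 (X = 991*482 = 477662)
-2002 + (338/1577 + X) = -2002 + (338/1577 + 477662) = -2002 + 753273312/1577 = 750116158/1577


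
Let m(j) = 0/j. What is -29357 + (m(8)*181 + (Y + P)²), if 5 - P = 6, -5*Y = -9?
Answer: -733909/25 ≈ -29356.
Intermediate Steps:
Y = 9/5 (Y = -⅕*(-9) = 9/5 ≈ 1.8000)
P = -1 (P = 5 - 1*6 = 5 - 6 = -1)
m(j) = 0
-29357 + (m(8)*181 + (Y + P)²) = -29357 + (0*181 + (9/5 - 1)²) = -29357 + (0 + (⅘)²) = -29357 + (0 + 16/25) = -29357 + 16/25 = -733909/25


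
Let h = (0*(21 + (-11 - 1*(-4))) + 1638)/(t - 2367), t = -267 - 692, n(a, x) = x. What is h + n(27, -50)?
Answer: -83969/1663 ≈ -50.492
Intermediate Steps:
t = -959
h = -819/1663 (h = (0*(21 + (-11 - 1*(-4))) + 1638)/(-959 - 2367) = (0*(21 + (-11 + 4)) + 1638)/(-3326) = (0*(21 - 7) + 1638)*(-1/3326) = (0*14 + 1638)*(-1/3326) = (0 + 1638)*(-1/3326) = 1638*(-1/3326) = -819/1663 ≈ -0.49248)
h + n(27, -50) = -819/1663 - 50 = -83969/1663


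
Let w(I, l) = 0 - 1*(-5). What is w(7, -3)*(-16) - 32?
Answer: -112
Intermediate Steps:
w(I, l) = 5 (w(I, l) = 0 + 5 = 5)
w(7, -3)*(-16) - 32 = 5*(-16) - 32 = -80 - 32 = -112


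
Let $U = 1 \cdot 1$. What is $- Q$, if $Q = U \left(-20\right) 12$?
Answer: $240$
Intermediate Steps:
$U = 1$
$Q = -240$ ($Q = 1 \left(-20\right) 12 = \left(-20\right) 12 = -240$)
$- Q = \left(-1\right) \left(-240\right) = 240$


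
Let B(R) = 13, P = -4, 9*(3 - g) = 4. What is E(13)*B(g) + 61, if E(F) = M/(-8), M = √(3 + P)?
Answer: 61 - 13*I/8 ≈ 61.0 - 1.625*I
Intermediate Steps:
g = 23/9 (g = 3 - ⅑*4 = 3 - 4/9 = 23/9 ≈ 2.5556)
M = I (M = √(3 - 4) = √(-1) = I ≈ 1.0*I)
E(F) = -I/8 (E(F) = I/(-8) = I*(-⅛) = -I/8)
E(13)*B(g) + 61 = -I/8*13 + 61 = -13*I/8 + 61 = 61 - 13*I/8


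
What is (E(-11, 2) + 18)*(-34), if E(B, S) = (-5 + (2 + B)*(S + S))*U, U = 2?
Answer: 2176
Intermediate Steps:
E(B, S) = -10 + 4*S*(2 + B) (E(B, S) = (-5 + (2 + B)*(S + S))*2 = (-5 + (2 + B)*(2*S))*2 = (-5 + 2*S*(2 + B))*2 = -10 + 4*S*(2 + B))
(E(-11, 2) + 18)*(-34) = ((-10 + 8*2 + 4*(-11)*2) + 18)*(-34) = ((-10 + 16 - 88) + 18)*(-34) = (-82 + 18)*(-34) = -64*(-34) = 2176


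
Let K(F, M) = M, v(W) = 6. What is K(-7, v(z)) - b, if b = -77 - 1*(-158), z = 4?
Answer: -75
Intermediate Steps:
b = 81 (b = -77 + 158 = 81)
K(-7, v(z)) - b = 6 - 1*81 = 6 - 81 = -75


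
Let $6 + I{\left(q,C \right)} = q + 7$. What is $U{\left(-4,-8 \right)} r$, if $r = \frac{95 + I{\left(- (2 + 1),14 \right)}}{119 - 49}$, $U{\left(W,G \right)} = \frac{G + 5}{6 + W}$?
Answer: $- \frac{279}{140} \approx -1.9929$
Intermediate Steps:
$U{\left(W,G \right)} = \frac{5 + G}{6 + W}$
$I{\left(q,C \right)} = 1 + q$ ($I{\left(q,C \right)} = -6 + \left(q + 7\right) = -6 + \left(7 + q\right) = 1 + q$)
$r = \frac{93}{70}$ ($r = \frac{95 + \left(1 - \left(2 + 1\right)\right)}{119 - 49} = \frac{95 + \left(1 - 3\right)}{70} = \left(95 + \left(1 - 3\right)\right) \frac{1}{70} = \left(95 - 2\right) \frac{1}{70} = 93 \cdot \frac{1}{70} = \frac{93}{70} \approx 1.3286$)
$U{\left(-4,-8 \right)} r = \frac{5 - 8}{6 - 4} \cdot \frac{93}{70} = \frac{1}{2} \left(-3\right) \frac{93}{70} = \left(- \frac{3}{2}\right) \frac{93}{70} = - \frac{279}{140}$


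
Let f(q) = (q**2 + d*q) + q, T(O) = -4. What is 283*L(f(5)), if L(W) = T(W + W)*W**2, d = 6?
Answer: -4075200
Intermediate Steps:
f(q) = q**2 + 7*q (f(q) = (q**2 + 6*q) + q = q**2 + 7*q)
L(W) = -4*W**2
283*L(f(5)) = 283*(-4*25*(7 + 5)**2) = 283*(-4*(5*12)**2) = 283*(-4*60**2) = 283*(-4*3600) = 283*(-14400) = -4075200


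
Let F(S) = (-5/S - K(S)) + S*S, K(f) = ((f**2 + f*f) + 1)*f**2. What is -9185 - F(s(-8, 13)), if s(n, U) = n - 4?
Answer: 387439/12 ≈ 32287.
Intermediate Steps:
s(n, U) = -4 + n
K(f) = f**2*(1 + 2*f**2) (K(f) = ((f**2 + f**2) + 1)*f**2 = (2*f**2 + 1)*f**2 = (1 + 2*f**2)*f**2 = f**2*(1 + 2*f**2))
F(S) = -5/S - 2*S**4 (F(S) = (-5/S - (S**2 + 2*S**4)) + S*S = (-5/S + (-S**2 - 2*S**4)) + S**2 = (-S**2 - 5/S - 2*S**4) + S**2 = -5/S - 2*S**4)
-9185 - F(s(-8, 13)) = -9185 - (-5 - 2*(-4 - 8)**5)/(-4 - 8) = -9185 - (-5 - 2*(-12)**5)/(-12) = -9185 - (-1)*(-5 - 2*(-248832))/12 = -9185 - (-1)*(-5 + 497664)/12 = -9185 - (-1)*497659/12 = -9185 - 1*(-497659/12) = -9185 + 497659/12 = 387439/12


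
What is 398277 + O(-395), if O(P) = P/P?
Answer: 398278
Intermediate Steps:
O(P) = 1
398277 + O(-395) = 398277 + 1 = 398278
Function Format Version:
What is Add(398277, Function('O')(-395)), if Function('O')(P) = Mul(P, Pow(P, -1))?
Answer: 398278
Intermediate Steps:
Function('O')(P) = 1
Add(398277, Function('O')(-395)) = Add(398277, 1) = 398278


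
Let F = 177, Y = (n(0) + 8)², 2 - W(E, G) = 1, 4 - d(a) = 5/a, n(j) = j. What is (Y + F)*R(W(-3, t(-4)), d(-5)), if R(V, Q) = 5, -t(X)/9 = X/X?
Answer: 1205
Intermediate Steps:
d(a) = 4 - 5/a
t(X) = -9 (t(X) = -9*X/X = -9*1 = -9)
W(E, G) = 1 (W(E, G) = 2 - 1*1 = 2 - 1 = 1)
Y = 64 (Y = (0 + 8)² = 8² = 64)
(Y + F)*R(W(-3, t(-4)), d(-5)) = (64 + 177)*5 = 241*5 = 1205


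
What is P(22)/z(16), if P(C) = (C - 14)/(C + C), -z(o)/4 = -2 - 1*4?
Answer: 1/132 ≈ 0.0075758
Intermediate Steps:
z(o) = 24 (z(o) = -4*(-2 - 1*4) = -4*(-2 - 4) = -4*(-6) = 24)
P(C) = (-14 + C)/(2*C) (P(C) = (-14 + C)/((2*C)) = (-14 + C)*(1/(2*C)) = (-14 + C)/(2*C))
P(22)/z(16) = ((1/2)*(-14 + 22)/22)/24 = ((1/2)*(1/22)*8)*(1/24) = (2/11)*(1/24) = 1/132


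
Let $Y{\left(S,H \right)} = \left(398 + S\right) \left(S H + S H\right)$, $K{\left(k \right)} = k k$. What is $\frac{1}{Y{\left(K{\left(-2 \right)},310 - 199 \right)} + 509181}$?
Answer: $\frac{1}{866157} \approx 1.1545 \cdot 10^{-6}$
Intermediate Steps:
$K{\left(k \right)} = k^{2}$
$Y{\left(S,H \right)} = 2 H S \left(398 + S\right)$ ($Y{\left(S,H \right)} = \left(398 + S\right) \left(H S + H S\right) = \left(398 + S\right) 2 H S = 2 H S \left(398 + S\right)$)
$\frac{1}{Y{\left(K{\left(-2 \right)},310 - 199 \right)} + 509181} = \frac{1}{2 \left(310 - 199\right) \left(-2\right)^{2} \left(398 + \left(-2\right)^{2}\right) + 509181} = \frac{1}{2 \cdot 111 \cdot 4 \left(398 + 4\right) + 509181} = \frac{1}{2 \cdot 111 \cdot 4 \cdot 402 + 509181} = \frac{1}{356976 + 509181} = \frac{1}{866157}$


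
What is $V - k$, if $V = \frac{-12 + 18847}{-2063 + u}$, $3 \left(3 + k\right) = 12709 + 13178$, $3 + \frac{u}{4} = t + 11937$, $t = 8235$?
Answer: $- \frac{678096903}{78613} \approx -8625.8$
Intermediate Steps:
$u = 80676$ ($u = -12 + 4 \left(8235 + 11937\right) = -12 + 4 \cdot 20172 = -12 + 80688 = 80676$)
$k = 8626$ ($k = -3 + \frac{12709 + 13178}{3} = -3 + \frac{1}{3} \cdot 25887 = -3 + 8629 = 8626$)
$V = \frac{18835}{78613}$ ($V = \frac{-12 + 18847}{-2063 + 80676} = \frac{18835}{78613} \approx 0.23959$)
$V - k = \frac{18835}{78613} - 8626 = - \frac{678096903}{78613}$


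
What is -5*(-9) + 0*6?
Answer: 45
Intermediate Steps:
-5*(-9) + 0*6 = 45 + 0 = 45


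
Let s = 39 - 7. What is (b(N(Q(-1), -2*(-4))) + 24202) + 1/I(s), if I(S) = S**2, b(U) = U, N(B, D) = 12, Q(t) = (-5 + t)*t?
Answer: 24795137/1024 ≈ 24214.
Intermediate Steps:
Q(t) = t*(-5 + t)
s = 32
(b(N(Q(-1), -2*(-4))) + 24202) + 1/I(s) = (12 + 24202) + 1/(32**2) = 24214 + 1/1024 = 24795137/1024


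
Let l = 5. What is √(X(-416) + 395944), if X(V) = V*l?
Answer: 2*√98466 ≈ 627.59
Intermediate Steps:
X(V) = 5*V (X(V) = V*5 = 5*V)
√(X(-416) + 395944) = √(5*(-416) + 395944) = √(-2080 + 395944) = √393864 = 2*√98466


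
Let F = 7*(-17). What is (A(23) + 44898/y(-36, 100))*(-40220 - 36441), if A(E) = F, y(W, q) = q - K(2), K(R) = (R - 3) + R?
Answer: -846260779/33 ≈ -2.5644e+7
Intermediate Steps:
K(R) = -3 + 2*R (K(R) = (-3 + R) + R = -3 + 2*R)
y(W, q) = -1 + q (y(W, q) = q - (-3 + 2*2) = q - (-3 + 4) = q - 1*1 = q - 1 = -1 + q)
F = -119
A(E) = -119
(A(23) + 44898/y(-36, 100))*(-40220 - 36441) = (-119 + 44898/(-1 + 100))*(-40220 - 36441) = (-119 + 44898/99)*(-76661) = (-119 + 44898*(1/99))*(-76661) = (-119 + 14966/33)*(-76661) = (11039/33)*(-76661) = -846260779/33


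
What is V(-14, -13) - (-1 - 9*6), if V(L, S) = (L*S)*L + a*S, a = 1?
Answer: -2506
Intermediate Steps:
V(L, S) = S + S*L² (V(L, S) = (L*S)*L + 1*S = S*L² + S = S + S*L²)
V(-14, -13) - (-1 - 9*6) = -13*(1 + (-14)²) - (-1 - 9*6) = -13*(1 + 196) - (-1 - 54) = -13*197 - 1*(-55) = -2561 + 55 = -2506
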